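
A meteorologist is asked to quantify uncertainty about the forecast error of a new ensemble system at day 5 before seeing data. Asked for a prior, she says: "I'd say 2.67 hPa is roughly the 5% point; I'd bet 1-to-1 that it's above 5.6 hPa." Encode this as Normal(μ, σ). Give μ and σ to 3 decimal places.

The p-quantile of Normal(μ,σ) is μ + z_p·σ, with z_{0.05} = -1.645 and z_{0.5} = 0.
Eliminate σ: μ = (z₂·x₁ − z₁·x₂)/(z₂ − z₁) = (0·2.67 − (-1.645)·5.6)/1.645 = 5.600.
Then σ = (x₂ − x₁)/(z₂ − z₁) = (5.6 − 2.67)/1.645 = 1.781.

μ = 5.600, σ = 1.781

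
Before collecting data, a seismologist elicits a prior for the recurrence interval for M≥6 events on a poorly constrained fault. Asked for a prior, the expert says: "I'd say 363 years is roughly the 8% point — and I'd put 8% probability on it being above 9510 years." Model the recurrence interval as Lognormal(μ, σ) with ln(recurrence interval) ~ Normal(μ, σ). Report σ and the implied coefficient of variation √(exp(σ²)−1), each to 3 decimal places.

σ ≈ 1.162, CV ≈ 1.691

If T ~ Lognormal(μ,σ) then ln T ~ Normal(μ,σ), so the p-quantile of ln T is μ + z_p·σ.
ln(363) = 5.894 and ln(9510) = 9.16; z_{0.08} = -1.405, z_{0.92} = 1.405.
σ = (9.16 − 5.894)/(1.405 − (-1.405)) = 1.162.
μ = 5.894 − (-1.405)·1.162 = 7.527.
CV = √(exp(σ²)−1) = √(exp(1.3505)−1) = 1.691.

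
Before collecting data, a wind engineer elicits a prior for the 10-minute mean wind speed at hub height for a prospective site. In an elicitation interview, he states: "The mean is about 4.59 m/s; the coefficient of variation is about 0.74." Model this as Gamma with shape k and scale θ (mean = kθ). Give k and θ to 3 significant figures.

k ≈ 1.83, θ ≈ 2.51

For Gamma(k, scale θ): mean = kθ, variance = kθ², so CV = 1/√k.
CV = 0.74, hence k = 1/CV² = 1.83.
Then θ = mean/k = 4.59/1.83 = 2.51.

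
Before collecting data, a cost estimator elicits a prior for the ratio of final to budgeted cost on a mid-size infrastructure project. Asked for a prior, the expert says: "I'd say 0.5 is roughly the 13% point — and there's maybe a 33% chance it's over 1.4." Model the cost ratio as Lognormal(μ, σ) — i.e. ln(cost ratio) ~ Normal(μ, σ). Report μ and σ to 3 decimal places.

μ ≈ 0.047, σ ≈ 0.657

If T ~ Lognormal(μ,σ) then ln T ~ Normal(μ,σ), so the p-quantile of ln T is μ + z_p·σ.
ln(0.5) = -0.6931 and ln(1.4) = 0.3365; z_{0.13} = -1.126, z_{0.67} = 0.4399.
σ = (0.3365 − -0.6931)/(0.4399 − (-1.126)) = 0.657.
μ = -0.6931 − (-1.126)·0.657 = 0.047.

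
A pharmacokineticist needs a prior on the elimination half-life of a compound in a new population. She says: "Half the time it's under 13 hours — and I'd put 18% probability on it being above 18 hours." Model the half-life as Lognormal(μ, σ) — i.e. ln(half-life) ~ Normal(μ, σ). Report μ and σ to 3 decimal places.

If T ~ Lognormal(μ,σ) then ln T ~ Normal(μ,σ), so the p-quantile of ln T is μ + z_p·σ.
ln(13) = 2.565 and ln(18) = 2.89; z_{0.5} = 0, z_{0.82} = 0.9154.
σ = (2.89 − 2.565)/(0.9154 − (0)) = 0.356.
μ = 2.565 − (0)·0.356 = 2.565.

μ ≈ 2.565, σ ≈ 0.356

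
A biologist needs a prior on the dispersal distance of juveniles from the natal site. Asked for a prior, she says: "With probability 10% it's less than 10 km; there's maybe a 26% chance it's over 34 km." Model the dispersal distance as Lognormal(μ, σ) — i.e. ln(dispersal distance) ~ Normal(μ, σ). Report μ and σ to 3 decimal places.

If T ~ Lognormal(μ,σ) then ln T ~ Normal(μ,σ), so the p-quantile of ln T is μ + z_p·σ.
ln(10) = 2.303 and ln(34) = 3.526; z_{0.1} = -1.282, z_{0.74} = 0.6433.
σ = (3.526 − 2.303)/(0.6433 − (-1.282)) = 0.636.
μ = 2.303 − (-1.282)·0.636 = 3.117.

μ ≈ 3.117, σ ≈ 0.636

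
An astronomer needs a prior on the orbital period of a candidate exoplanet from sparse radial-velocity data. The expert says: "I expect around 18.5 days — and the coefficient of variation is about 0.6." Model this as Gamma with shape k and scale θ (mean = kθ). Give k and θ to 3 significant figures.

For Gamma(k, scale θ): mean = kθ, variance = kθ², so CV = 1/√k.
CV = 0.6, hence k = 1/CV² = 2.78.
Then θ = mean/k = 18.5/2.78 = 6.66.

k ≈ 2.78, θ ≈ 6.66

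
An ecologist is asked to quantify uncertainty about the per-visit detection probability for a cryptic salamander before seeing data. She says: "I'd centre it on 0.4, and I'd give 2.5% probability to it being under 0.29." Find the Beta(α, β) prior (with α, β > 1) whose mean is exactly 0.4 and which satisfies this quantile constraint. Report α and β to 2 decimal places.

α ≈ 28.47, β ≈ 42.70

With mean 0.4 fixed, write α = 0.4s, β = 0.6s where s = α+β.
Need P(θ < 0.29) = 0.025 under Beta(0.4s, 0.6s). Normal approximation: (q−m)/√(m(1−m)/s) ≈ z_{0.025} = -1.96, so s ≈ 0.4·0.6·(-1.96)²/(0.29−0.4)² = 76.2.
At s = 76.2: P(θ<0.29) ≈ 0.021. Adjusting to match 0.025 gives s ≈ 71.16.
So α = 0.4·71.16 ≈ 28.47, β = 0.6·71.16 ≈ 42.70.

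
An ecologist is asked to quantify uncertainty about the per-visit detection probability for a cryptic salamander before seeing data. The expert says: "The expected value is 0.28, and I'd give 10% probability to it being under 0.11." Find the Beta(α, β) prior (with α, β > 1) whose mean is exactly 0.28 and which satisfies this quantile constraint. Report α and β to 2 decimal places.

With mean 0.28 fixed, write α = 0.28s, β = 0.72s where s = α+β.
Need P(θ < 0.11) = 0.1 under Beta(0.28s, 0.72s). Normal approximation: (q−m)/√(m(1−m)/s) ≈ z_{0.1} = -1.28, so s ≈ 0.28·0.72·(-1.28)²/(0.11−0.28)² = 11.5.
At s = 11.5: P(θ<0.11) ≈ 0.074. Adjusting to match 0.1 gives s ≈ 9.36.
So α = 0.28·9.36 ≈ 2.62, β = 0.72·9.36 ≈ 6.74.

α ≈ 2.62, β ≈ 6.74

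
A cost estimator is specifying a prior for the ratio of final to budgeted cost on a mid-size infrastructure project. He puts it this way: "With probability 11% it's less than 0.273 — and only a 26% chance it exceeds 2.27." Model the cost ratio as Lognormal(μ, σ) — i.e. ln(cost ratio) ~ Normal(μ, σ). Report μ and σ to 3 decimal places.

μ ≈ 0.091, σ ≈ 1.133

If T ~ Lognormal(μ,σ) then ln T ~ Normal(μ,σ), so the p-quantile of ln T is μ + z_p·σ.
ln(0.273) = -1.298 and ln(2.27) = 0.8198; z_{0.11} = -1.227, z_{0.74} = 0.6433.
σ = (0.8198 − -1.298)/(0.6433 − (-1.227)) = 1.133.
μ = -1.298 − (-1.227)·1.133 = 0.091.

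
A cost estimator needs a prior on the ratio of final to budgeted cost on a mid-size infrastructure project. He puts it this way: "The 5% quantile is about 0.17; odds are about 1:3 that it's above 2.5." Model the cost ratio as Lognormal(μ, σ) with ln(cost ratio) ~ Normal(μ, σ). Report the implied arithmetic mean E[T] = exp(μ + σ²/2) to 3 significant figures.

If T ~ Lognormal(μ,σ) then ln T ~ Normal(μ,σ), so the p-quantile of ln T is μ + z_p·σ.
ln(0.17) = -1.772 and ln(2.5) = 0.9163; z_{0.05} = -1.645, z_{0.75} = 0.6745.
σ = (0.9163 − -1.772)/(0.6745 − (-1.645)) = 1.159.
μ = -1.772 − (-1.645)·1.159 = 0.135.
E[T] = exp(μ + σ²/2) = exp(0.135 + 0.6717) = 2.24.

E[T] ≈ 2.24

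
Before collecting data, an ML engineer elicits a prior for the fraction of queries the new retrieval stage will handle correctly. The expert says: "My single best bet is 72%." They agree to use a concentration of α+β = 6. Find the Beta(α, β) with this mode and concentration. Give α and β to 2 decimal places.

α = 3.88, β = 2.12

For α,β > 1 the Beta mode is (α−1)/(α+β−2). With α+β = 6, the mode is (α−1)/4.
Set (α−1)/4 = 0.72 → α = 1 + 0.72·4 = 3.88.
β = 6 − α = 2.12.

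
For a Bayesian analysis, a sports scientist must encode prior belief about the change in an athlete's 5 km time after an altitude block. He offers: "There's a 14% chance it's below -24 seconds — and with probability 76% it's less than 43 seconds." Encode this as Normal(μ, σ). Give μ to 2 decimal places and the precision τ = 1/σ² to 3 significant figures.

For Normal(μ,σ), the p-quantile is μ + z_p·σ. Here z_{0.14} = -1.08, z_{0.76} = 0.7063.
So -24 = μ − 1.08σ and 43 = μ + 0.7063σ.
Subtracting: σ = (43 − -24)/(0.7063 − (-1.08)) = 37.50.
Then μ = -24 − (-1.08)·37.50 = 16.51.
Precision τ = 1/σ² = 1/37.5² = 0.000711.

μ = 16.51, τ = 0.000711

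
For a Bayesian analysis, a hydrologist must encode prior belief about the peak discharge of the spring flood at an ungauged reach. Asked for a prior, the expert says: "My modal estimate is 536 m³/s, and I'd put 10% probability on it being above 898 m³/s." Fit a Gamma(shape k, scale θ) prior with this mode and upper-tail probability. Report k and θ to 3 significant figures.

Gamma(k,θ) with k>1 has mode (k−1)θ, so θ = 536/(k−1).
Need P(X < 898) = 0.9 with θ tied to k this way. Start at k = 2, θ = 536: P(X<898) ≈ 0.499.
Too low — raise k to concentrate. Iterating converges to k ≈ 8.1.
Then θ = 536/(8.1−1) ≈ 75.5.

k ≈ 8.1, θ ≈ 75.5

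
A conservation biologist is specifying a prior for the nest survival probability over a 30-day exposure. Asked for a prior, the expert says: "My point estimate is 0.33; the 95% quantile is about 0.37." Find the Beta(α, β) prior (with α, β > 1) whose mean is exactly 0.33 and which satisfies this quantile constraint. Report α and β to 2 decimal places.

α ≈ 126.24, β ≈ 256.30

With mean 0.33 fixed, write α = 0.33s, β = 0.67s where s = α+β.
Need P(θ < 0.37) = 0.95 under Beta(0.33s, 0.67s). Normal approximation: (q−m)/√(m(1−m)/s) ≈ z_{0.95} = 1.64, so s ≈ 0.33·0.67·(1.64)²/(0.37−0.33)² = 373.9.
At s = 373.9: P(θ<0.37) ≈ 0.948. Adjusting to match 0.95 gives s ≈ 382.53.
So α = 0.33·382.53 ≈ 126.24, β = 0.67·382.53 ≈ 256.30.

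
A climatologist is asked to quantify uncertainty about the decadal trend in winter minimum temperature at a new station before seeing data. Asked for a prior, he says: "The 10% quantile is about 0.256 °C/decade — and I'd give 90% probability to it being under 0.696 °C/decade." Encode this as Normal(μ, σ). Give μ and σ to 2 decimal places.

The p-quantile of Normal(μ,σ) is μ + z_p·σ, with z_{0.1} = -1.282 and z_{0.9} = 1.282.
Eliminate σ: μ = (z₂·x₁ − z₁·x₂)/(z₂ − z₁) = (1.282·0.256 − (-1.282)·0.696)/2.563 = 0.48.
Then σ = (x₂ − x₁)/(z₂ − z₁) = (0.696 − 0.256)/2.563 = 0.17.

μ = 0.48, σ = 0.17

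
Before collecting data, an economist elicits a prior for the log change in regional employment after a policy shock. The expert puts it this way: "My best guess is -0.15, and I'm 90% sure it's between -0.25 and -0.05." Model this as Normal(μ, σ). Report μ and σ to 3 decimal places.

A symmetric 90% interval runs μ ± z·σ with z = 1.645.
Half-width = 0.1, so σ = 0.1/1.645 = 0.061.
μ is the stated best guess, -0.150.

μ = -0.150, σ = 0.061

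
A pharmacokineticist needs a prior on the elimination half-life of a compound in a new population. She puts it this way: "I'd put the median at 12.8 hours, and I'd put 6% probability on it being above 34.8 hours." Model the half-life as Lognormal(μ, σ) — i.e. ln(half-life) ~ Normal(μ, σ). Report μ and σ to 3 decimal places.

If T ~ Lognormal(μ,σ) then ln T ~ Normal(μ,σ), so the p-quantile of ln T is μ + z_p·σ.
ln(12.8) = 2.549 and ln(34.8) = 3.55; z_{0.5} = 0, z_{0.94} = 1.555.
σ = (3.55 − 2.549)/(1.555 − (0)) = 0.643.
μ = 2.549 − (0)·0.643 = 2.549.

μ ≈ 2.549, σ ≈ 0.643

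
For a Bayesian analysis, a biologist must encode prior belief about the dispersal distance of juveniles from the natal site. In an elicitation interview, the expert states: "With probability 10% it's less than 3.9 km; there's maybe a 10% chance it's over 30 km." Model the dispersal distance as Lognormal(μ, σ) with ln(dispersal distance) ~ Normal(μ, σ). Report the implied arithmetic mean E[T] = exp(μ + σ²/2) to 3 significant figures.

E[T] ≈ 14.8 km

If T ~ Lognormal(μ,σ) then ln T ~ Normal(μ,σ), so the p-quantile of ln T is μ + z_p·σ.
ln(3.9) = 1.361 and ln(30) = 3.401; z_{0.1} = -1.282, z_{0.9} = 1.282.
σ = (3.401 − 1.361)/(1.282 − (-1.282)) = 0.796.
μ = 1.361 − (-1.282)·0.796 = 2.381.
E[T] = exp(μ + σ²/2) = exp(2.381 + 0.3168) = 14.8 km.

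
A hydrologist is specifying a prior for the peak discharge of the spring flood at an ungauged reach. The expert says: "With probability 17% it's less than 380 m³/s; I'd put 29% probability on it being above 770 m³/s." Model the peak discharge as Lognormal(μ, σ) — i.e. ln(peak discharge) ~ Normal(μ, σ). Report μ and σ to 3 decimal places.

If T ~ Lognormal(μ,σ) then ln T ~ Normal(μ,σ), so the p-quantile of ln T is μ + z_p·σ.
ln(380) = 5.94 and ln(770) = 6.646; z_{0.17} = -0.9542, z_{0.71} = 0.5534.
σ = (6.646 − 5.94)/(0.5534 − (-0.9542)) = 0.468.
μ = 5.94 − (-0.9542)·0.468 = 6.387.

μ ≈ 6.387, σ ≈ 0.468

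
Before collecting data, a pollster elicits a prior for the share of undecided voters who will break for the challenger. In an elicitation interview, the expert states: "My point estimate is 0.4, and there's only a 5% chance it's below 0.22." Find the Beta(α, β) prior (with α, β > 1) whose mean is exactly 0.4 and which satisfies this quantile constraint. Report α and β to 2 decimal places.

α ≈ 7.08, β ≈ 10.62

With mean 0.4 fixed, write α = 0.4s, β = 0.6s where s = α+β.
Need P(θ < 0.22) = 0.05 under Beta(0.4s, 0.6s). Normal approximation: (q−m)/√(m(1−m)/s) ≈ z_{0.05} = -1.64, so s ≈ 0.4·0.6·(-1.64)²/(0.22−0.4)² = 20.0.
At s = 20.0: P(θ<0.22) ≈ 0.039. Adjusting to match 0.05 gives s ≈ 17.71.
So α = 0.4·17.71 ≈ 7.08, β = 0.6·17.71 ≈ 10.62.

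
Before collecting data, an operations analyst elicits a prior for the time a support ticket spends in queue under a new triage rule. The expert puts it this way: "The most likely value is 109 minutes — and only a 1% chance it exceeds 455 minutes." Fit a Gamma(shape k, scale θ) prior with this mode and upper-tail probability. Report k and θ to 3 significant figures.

Gamma(k,θ) with k>1 has mode (k−1)θ, so θ = 109/(k−1).
Need P(X < 455) = 0.99 with θ tied to k this way. Start at k = 2, θ = 109: P(X<455) ≈ 0.920.
Too low — raise k to concentrate. Iterating converges to k ≈ 3.02.
Then θ = 109/(3.02−1) ≈ 53.9.

k ≈ 3.02, θ ≈ 53.9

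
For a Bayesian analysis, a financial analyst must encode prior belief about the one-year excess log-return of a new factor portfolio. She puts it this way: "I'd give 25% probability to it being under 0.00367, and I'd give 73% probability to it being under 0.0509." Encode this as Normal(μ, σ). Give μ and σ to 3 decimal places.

The p-quantile of Normal(μ,σ) is μ + z_p·σ, with z_{0.25} = -0.6745 and z_{0.73} = 0.6128.
Eliminate σ: μ = (z₂·x₁ − z₁·x₂)/(z₂ − z₁) = (0.6128·0.00367 − (-0.6745)·0.0509)/1.287 = 0.028.
Then σ = (x₂ − x₁)/(z₂ − z₁) = (0.0509 − 0.00367)/1.287 = 0.037.

μ = 0.028, σ = 0.037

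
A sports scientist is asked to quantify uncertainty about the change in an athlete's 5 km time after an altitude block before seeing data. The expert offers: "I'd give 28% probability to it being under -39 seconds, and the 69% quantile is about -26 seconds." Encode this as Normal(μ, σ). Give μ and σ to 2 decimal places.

For Normal(μ,σ), the p-quantile is μ + z_p·σ. Here z_{0.28} = -0.5828, z_{0.69} = 0.4959.
So -39 = μ − 0.5828σ and -26 = μ + 0.4959σ.
Subtracting: σ = (-26 − -39)/(0.4959 − (-0.5828)) = 12.05.
Then μ = -39 − (-0.5828)·12.05 = -31.98.

μ = -31.98, σ = 12.05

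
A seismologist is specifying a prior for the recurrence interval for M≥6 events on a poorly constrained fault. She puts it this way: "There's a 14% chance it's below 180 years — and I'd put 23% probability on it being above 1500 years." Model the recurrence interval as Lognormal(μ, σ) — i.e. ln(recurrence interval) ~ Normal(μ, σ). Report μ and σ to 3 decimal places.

μ ≈ 6.452, σ ≈ 1.166

If T ~ Lognormal(μ,σ) then ln T ~ Normal(μ,σ), so the p-quantile of ln T is μ + z_p·σ.
ln(180) = 5.193 and ln(1500) = 7.313; z_{0.14} = -1.08, z_{0.77} = 0.7388.
σ = (7.313 − 5.193)/(0.7388 − (-1.08)) = 1.166.
μ = 5.193 − (-1.08)·1.166 = 6.452.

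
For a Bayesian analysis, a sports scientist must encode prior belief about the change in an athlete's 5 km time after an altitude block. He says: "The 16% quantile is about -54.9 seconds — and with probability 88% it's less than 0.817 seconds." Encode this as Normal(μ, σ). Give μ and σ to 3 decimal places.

μ = -29.360, σ = 25.683

For Normal(μ,σ), the p-quantile is μ + z_p·σ. Here z_{0.16} = -0.9945, z_{0.88} = 1.175.
So -54.9 = μ − 0.9945σ and 0.817 = μ + 1.175σ.
Subtracting: σ = (0.817 − -54.9)/(1.175 − (-0.9945)) = 25.683.
Then μ = -54.9 − (-0.9945)·25.683 = -29.360.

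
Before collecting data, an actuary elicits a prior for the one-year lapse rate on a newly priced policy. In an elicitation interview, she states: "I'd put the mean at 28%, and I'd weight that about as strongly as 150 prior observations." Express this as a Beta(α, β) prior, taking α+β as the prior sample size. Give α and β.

Under the effective-sample-size interpretation, Beta(α, β) has prior mean α/(α+β) and prior sample size α+β.
So α+β = 150 and α/(α+β) = 0.28, giving α = 0.28·150 = 42 and β = 150 − 42 = 108.

α = 42, β = 108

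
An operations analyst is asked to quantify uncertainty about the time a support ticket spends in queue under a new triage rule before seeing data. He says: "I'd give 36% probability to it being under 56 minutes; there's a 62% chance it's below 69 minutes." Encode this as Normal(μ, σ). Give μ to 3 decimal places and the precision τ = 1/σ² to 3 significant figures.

The p-quantile of Normal(μ,σ) is μ + z_p·σ, with z_{0.36} = -0.3585 and z_{0.62} = 0.3055.
Eliminate σ: μ = (z₂·x₁ − z₁·x₂)/(z₂ − z₁) = (0.3055·56 − (-0.3585)·69)/0.6639 = 63.019.
Then σ = (x₂ − x₁)/(z₂ − z₁) = (69 − 56)/0.6639 = 19.580.
Precision τ = 1/σ² = 1/19.58² = 0.00261.

μ = 63.019, τ = 0.00261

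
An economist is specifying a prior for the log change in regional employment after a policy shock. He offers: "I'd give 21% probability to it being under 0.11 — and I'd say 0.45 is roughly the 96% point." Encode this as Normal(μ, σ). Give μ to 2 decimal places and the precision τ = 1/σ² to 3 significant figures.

For Normal(μ,σ), the p-quantile is μ + z_p·σ. Here z_{0.21} = -0.8064, z_{0.96} = 1.751.
So 0.11 = μ − 0.8064σ and 0.45 = μ + 1.751σ.
Subtracting: σ = (0.45 − 0.11)/(1.751 − (-0.8064)) = 0.13.
Then μ = 0.11 − (-0.8064)·0.13 = 0.22.
Precision τ = 1/σ² = 1/0.133² = 56.6.

μ = 0.22, τ = 56.6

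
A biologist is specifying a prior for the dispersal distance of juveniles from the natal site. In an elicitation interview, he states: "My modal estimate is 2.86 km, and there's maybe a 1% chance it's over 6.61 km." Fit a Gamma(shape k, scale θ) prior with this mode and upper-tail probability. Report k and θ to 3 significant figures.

Gamma(k,θ) with k>1 has mode (k−1)θ, so θ = 2.86/(k−1).
Need P(X < 6.61) = 0.99 with θ tied to k this way. Start at k = 2, θ = 2.86: P(X<6.61) ≈ 0.672.
Too low — raise k to concentrate. Iterating converges to k ≈ 7.8.
Then θ = 2.86/(7.8−1) ≈ 0.421.

k ≈ 7.8, θ ≈ 0.421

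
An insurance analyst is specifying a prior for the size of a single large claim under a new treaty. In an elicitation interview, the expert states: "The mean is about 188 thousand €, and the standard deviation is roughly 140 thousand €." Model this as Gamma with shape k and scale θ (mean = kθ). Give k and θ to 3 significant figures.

For Gamma(k, scale θ): mean = kθ, variance = kθ², so CV = 1/√k.
CV = SD/mean = 140/188 = 0.7447, hence k = 1/CV² = 1.8.
Then θ = mean/k = 188/1.8 = 104.

k ≈ 1.8, θ ≈ 104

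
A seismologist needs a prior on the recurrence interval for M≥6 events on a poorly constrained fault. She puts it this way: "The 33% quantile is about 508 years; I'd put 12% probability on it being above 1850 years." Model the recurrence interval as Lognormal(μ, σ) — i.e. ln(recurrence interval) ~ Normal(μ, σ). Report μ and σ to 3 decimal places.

If T ~ Lognormal(μ,σ) then ln T ~ Normal(μ,σ), so the p-quantile of ln T is μ + z_p·σ.
ln(508) = 6.23 and ln(1850) = 7.523; z_{0.33} = -0.4399, z_{0.88} = 1.175.
σ = (7.523 − 6.23)/(1.175 − (-0.4399)) = 0.800.
μ = 6.23 − (-0.4399)·0.800 = 6.583.

μ ≈ 6.583, σ ≈ 0.800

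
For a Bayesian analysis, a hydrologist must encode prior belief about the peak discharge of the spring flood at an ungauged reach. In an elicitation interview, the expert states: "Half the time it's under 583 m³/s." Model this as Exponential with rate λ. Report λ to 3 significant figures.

λ ≈ 0.00119

Exponential median = ln 2 / λ, so λ = ln 2 / 583.0 = 0.00119.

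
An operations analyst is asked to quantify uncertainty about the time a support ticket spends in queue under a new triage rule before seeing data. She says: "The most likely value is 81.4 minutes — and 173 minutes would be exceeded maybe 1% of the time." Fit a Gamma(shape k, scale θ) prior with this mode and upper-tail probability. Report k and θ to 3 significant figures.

Gamma(k,θ) with k>1 has mode (k−1)θ, so θ = 81.4/(k−1).
Need P(X < 173) = 0.99 with θ tied to k this way. Start at k = 2, θ = 81.4: P(X<173) ≈ 0.627.
Too low — raise k to concentrate. Iterating converges to k ≈ 9.54.
Then θ = 81.4/(9.54−1) ≈ 9.53.

k ≈ 9.54, θ ≈ 9.53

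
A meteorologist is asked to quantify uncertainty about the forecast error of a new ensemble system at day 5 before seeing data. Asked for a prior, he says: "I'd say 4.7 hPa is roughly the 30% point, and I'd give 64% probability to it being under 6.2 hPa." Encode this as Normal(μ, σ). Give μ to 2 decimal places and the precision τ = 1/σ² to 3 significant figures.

μ = 5.59, τ = 0.346

For Normal(μ,σ), the p-quantile is μ + z_p·σ. Here z_{0.3} = -0.5244, z_{0.64} = 0.3585.
So 4.7 = μ − 0.5244σ and 6.2 = μ + 0.3585σ.
Subtracting: σ = (6.2 − 4.7)/(0.3585 − (-0.5244)) = 1.70.
Then μ = 4.7 − (-0.5244)·1.70 = 5.59.
Precision τ = 1/σ² = 1/1.699² = 0.346.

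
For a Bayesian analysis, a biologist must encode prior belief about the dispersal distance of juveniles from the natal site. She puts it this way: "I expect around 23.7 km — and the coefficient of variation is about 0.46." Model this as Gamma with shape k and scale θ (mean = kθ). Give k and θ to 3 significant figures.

k ≈ 4.73, θ ≈ 5.01

For Gamma(k, scale θ): mean = kθ, variance = kθ², so CV = 1/√k.
CV = 0.46, hence k = 1/CV² = 4.73.
Then θ = mean/k = 23.7/4.73 = 5.01.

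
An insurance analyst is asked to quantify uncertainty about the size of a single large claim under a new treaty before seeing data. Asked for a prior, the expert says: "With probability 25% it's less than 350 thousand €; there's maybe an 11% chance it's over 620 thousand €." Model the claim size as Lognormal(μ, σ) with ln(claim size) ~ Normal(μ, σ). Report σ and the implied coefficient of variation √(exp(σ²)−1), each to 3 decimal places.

If T ~ Lognormal(μ,σ) then ln T ~ Normal(μ,σ), so the p-quantile of ln T is μ + z_p·σ.
ln(350) = 5.858 and ln(620) = 6.43; z_{0.25} = -0.6745, z_{0.89} = 1.227.
σ = (6.43 − 5.858)/(1.227 − (-0.6745)) = 0.301.
μ = 5.858 − (-0.6745)·0.301 = 6.061.
CV = √(exp(σ²)−1) = √(exp(0.0905)−1) = 0.308.

σ ≈ 0.301, CV ≈ 0.308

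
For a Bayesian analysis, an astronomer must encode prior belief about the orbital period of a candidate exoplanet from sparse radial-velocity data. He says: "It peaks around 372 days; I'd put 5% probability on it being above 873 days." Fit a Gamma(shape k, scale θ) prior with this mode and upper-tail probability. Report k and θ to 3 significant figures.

Gamma(k,θ) with k>1 has mode (k−1)θ, so θ = 372/(k−1).
Need P(X < 873) = 0.95 with θ tied to k this way. Start at k = 2, θ = 372: P(X<873) ≈ 0.680.
Too low — raise k to concentrate. Iterating converges to k ≈ 4.76.
Then θ = 372/(4.76−1) ≈ 99.

k ≈ 4.76, θ ≈ 99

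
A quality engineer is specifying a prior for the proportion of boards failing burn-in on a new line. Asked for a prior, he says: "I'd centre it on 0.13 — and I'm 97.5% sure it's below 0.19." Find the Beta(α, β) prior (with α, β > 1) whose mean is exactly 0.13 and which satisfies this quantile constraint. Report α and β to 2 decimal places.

α ≈ 18.35, β ≈ 122.77

With mean 0.13 fixed, write α = 0.13s, β = 0.87s where s = α+β.
Need P(θ < 0.19) = 0.975 under Beta(0.13s, 0.87s). Normal approximation: (q−m)/√(m(1−m)/s) ≈ z_{0.975} = 1.96, so s ≈ 0.13·0.87·(1.96)²/(0.19−0.13)² = 120.7.
At s = 120.7: P(θ<0.19) ≈ 0.966. Adjusting to match 0.975 gives s ≈ 141.12.
So α = 0.13·141.12 ≈ 18.35, β = 0.87·141.12 ≈ 122.77.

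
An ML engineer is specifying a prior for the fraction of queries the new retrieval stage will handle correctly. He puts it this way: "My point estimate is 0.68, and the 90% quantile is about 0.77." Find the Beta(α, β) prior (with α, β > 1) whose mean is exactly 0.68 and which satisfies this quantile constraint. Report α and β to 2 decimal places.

α ≈ 28.42, β ≈ 13.37

With mean 0.68 fixed, write α = 0.68s, β = 0.32s where s = α+β.
Need P(θ < 0.77) = 0.9 under Beta(0.68s, 0.32s). Normal approximation: (q−m)/√(m(1−m)/s) ≈ z_{0.9} = 1.28, so s ≈ 0.68·0.32·(1.28)²/(0.77−0.68)² = 44.1.
At s = 44.1: P(θ<0.77) ≈ 0.906. Adjusting to match 0.9 gives s ≈ 41.80.
So α = 0.68·41.80 ≈ 28.42, β = 0.32·41.80 ≈ 13.37.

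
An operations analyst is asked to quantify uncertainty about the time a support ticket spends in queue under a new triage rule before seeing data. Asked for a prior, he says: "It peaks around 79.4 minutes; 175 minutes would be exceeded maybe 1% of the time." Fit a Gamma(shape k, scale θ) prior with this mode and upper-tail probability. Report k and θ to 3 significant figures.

k ≈ 8.72, θ ≈ 10.3

Gamma(k,θ) with k>1 has mode (k−1)θ, so θ = 79.4/(k−1).
Need P(X < 175) = 0.99 with θ tied to k this way. Start at k = 2, θ = 79.4: P(X<175) ≈ 0.646.
Too low — raise k to concentrate. Iterating converges to k ≈ 8.72.
Then θ = 79.4/(8.72−1) ≈ 10.3.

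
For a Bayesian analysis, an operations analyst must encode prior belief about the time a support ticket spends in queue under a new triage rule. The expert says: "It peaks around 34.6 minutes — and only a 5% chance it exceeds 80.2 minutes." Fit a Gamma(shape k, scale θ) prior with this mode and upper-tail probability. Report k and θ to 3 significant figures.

Gamma(k,θ) with k>1 has mode (k−1)θ, so θ = 34.6/(k−1).
Need P(X < 80.2) = 0.95 with θ tied to k this way. Start at k = 2, θ = 34.6: P(X<80.2) ≈ 0.673.
Too low — raise k to concentrate. Iterating converges to k ≈ 4.87.
Then θ = 34.6/(4.87−1) ≈ 8.93.

k ≈ 4.87, θ ≈ 8.93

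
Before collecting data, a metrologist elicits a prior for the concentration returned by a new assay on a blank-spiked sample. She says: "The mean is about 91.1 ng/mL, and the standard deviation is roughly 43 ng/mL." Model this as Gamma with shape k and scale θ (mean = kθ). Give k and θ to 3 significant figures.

k ≈ 4.49, θ ≈ 20.3

For Gamma(k, scale θ): mean = kθ, variance = kθ², so CV = 1/√k.
CV = SD/mean = 43/91.1 = 0.472, hence k = 1/CV² = 4.49.
Then θ = mean/k = 91.1/4.49 = 20.3.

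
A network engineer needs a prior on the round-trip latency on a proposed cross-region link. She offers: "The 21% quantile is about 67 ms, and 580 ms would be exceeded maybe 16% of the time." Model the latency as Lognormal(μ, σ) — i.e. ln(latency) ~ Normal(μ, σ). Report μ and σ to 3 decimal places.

μ ≈ 5.171, σ ≈ 1.198

If T ~ Lognormal(μ,σ) then ln T ~ Normal(μ,σ), so the p-quantile of ln T is μ + z_p·σ.
ln(67) = 4.205 and ln(580) = 6.363; z_{0.21} = -0.8064, z_{0.84} = 0.9945.
σ = (6.363 − 4.205)/(0.9945 − (-0.8064)) = 1.198.
μ = 4.205 − (-0.8064)·1.198 = 5.171.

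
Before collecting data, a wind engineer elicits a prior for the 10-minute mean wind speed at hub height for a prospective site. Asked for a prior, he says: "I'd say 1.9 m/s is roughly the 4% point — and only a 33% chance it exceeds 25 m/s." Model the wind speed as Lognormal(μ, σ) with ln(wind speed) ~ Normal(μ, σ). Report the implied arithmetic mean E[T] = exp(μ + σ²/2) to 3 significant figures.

E[T] ≈ 29.8 m/s

If T ~ Lognormal(μ,σ) then ln T ~ Normal(μ,σ), so the p-quantile of ln T is μ + z_p·σ.
ln(1.9) = 0.6419 and ln(25) = 3.219; z_{0.04} = -1.751, z_{0.67} = 0.4399.
σ = (3.219 − 0.6419)/(0.4399 − (-1.751)) = 1.176.
μ = 0.6419 − (-1.751)·1.176 = 2.701.
E[T] = exp(μ + σ²/2) = exp(2.701 + 0.6920) = 29.8 m/s.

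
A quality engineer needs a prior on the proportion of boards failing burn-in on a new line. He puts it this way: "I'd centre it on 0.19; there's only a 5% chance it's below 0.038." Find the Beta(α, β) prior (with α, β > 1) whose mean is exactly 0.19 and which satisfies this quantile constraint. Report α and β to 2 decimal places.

With mean 0.19 fixed, write α = 0.19s, β = 0.81s where s = α+β.
Need P(θ < 0.038) = 0.05 under Beta(0.19s, 0.81s). Normal approximation: (q−m)/√(m(1−m)/s) ≈ z_{0.05} = -1.64, so s ≈ 0.19·0.81·(-1.64)²/(0.038−0.19)² = 18.0.
At s = 18.0: P(θ<0.038) ≈ 0.011. Adjusting to match 0.05 gives s ≈ 10.37.
So α = 0.19·10.37 ≈ 1.97, β = 0.81·10.37 ≈ 8.40.

α ≈ 1.97, β ≈ 8.40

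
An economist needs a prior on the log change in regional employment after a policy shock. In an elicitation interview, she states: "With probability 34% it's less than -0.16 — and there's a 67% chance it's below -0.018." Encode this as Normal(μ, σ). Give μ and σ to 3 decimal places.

μ = -0.091, σ = 0.167

The p-quantile of Normal(μ,σ) is μ + z_p·σ, with z_{0.34} = -0.4125 and z_{0.67} = 0.4399.
Eliminate σ: μ = (z₂·x₁ − z₁·x₂)/(z₂ − z₁) = (0.4399·-0.16 − (-0.4125)·-0.018)/0.8524 = -0.091.
Then σ = (x₂ − x₁)/(z₂ − z₁) = (-0.018 − -0.16)/0.8524 = 0.167.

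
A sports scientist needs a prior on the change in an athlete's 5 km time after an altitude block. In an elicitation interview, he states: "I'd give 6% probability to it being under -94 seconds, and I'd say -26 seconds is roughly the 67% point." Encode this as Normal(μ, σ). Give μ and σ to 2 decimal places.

μ = -41.00, σ = 34.09

For Normal(μ,σ), the p-quantile is μ + z_p·σ. Here z_{0.06} = -1.555, z_{0.67} = 0.4399.
So -94 = μ − 1.555σ and -26 = μ + 0.4399σ.
Subtracting: σ = (-26 − -94)/(0.4399 − (-1.555)) = 34.09.
Then μ = -94 − (-1.555)·34.09 = -41.00.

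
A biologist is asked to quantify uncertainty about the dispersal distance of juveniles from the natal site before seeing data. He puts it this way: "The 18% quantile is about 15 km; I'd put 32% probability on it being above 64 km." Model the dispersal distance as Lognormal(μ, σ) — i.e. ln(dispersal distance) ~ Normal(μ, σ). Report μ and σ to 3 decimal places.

If T ~ Lognormal(μ,σ) then ln T ~ Normal(μ,σ), so the p-quantile of ln T is μ + z_p·σ.
ln(15) = 2.708 and ln(64) = 4.159; z_{0.18} = -0.9154, z_{0.68} = 0.4677.
σ = (4.159 − 2.708)/(0.4677 − (-0.9154)) = 1.049.
μ = 2.708 − (-0.9154)·1.049 = 3.668.

μ ≈ 3.668, σ ≈ 1.049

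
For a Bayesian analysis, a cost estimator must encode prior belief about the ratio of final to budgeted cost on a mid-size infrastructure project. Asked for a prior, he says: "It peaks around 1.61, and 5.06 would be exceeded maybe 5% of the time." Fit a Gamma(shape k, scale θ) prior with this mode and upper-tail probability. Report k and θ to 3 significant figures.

k ≈ 3.01, θ ≈ 0.803

Gamma(k,θ) with k>1 has mode (k−1)θ, so θ = 1.61/(k−1).
Need P(X < 5.06) = 0.95 with θ tied to k this way. Start at k = 2, θ = 1.61: P(X<5.06) ≈ 0.821.
Too low — raise k to concentrate. Iterating converges to k ≈ 3.01.
Then θ = 1.61/(3.01−1) ≈ 0.803.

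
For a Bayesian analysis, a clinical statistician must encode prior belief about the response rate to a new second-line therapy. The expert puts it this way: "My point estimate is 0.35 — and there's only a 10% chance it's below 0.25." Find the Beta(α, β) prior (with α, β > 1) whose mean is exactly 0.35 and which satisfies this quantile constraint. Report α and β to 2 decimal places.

α ≈ 12.44, β ≈ 23.10

With mean 0.35 fixed, write α = 0.35s, β = 0.65s where s = α+β.
Need P(θ < 0.25) = 0.1 under Beta(0.35s, 0.65s). Normal approximation: (q−m)/√(m(1−m)/s) ≈ z_{0.1} = -1.28, so s ≈ 0.35·0.65·(-1.28)²/(0.25−0.35)² = 37.4.
At s = 37.4: P(θ<0.25) ≈ 0.094. Adjusting to match 0.1 gives s ≈ 35.54.
So α = 0.35·35.54 ≈ 12.44, β = 0.65·35.54 ≈ 23.10.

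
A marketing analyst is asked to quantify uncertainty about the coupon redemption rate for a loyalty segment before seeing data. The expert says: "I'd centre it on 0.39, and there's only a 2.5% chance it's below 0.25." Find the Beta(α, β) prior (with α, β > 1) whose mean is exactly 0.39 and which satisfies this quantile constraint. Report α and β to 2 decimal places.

With mean 0.39 fixed, write α = 0.39s, β = 0.61s where s = α+β.
Need P(θ < 0.25) = 0.025 under Beta(0.39s, 0.61s). Normal approximation: (q−m)/√(m(1−m)/s) ≈ z_{0.025} = -1.96, so s ≈ 0.39·0.61·(-1.96)²/(0.25−0.39)² = 46.6.
At s = 46.6: P(θ<0.25) ≈ 0.019. Adjusting to match 0.025 gives s ≈ 42.00.
So α = 0.39·42.00 ≈ 16.38, β = 0.61·42.00 ≈ 25.62.

α ≈ 16.38, β ≈ 25.62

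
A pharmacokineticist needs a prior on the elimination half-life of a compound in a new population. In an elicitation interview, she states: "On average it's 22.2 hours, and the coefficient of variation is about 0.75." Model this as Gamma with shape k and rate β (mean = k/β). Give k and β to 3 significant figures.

For Gamma(k, rate β): mean = k/β, variance = k/β², so CV = 1/√k.
CV = 0.75, hence k = 1/CV² = 1.78.
Then β = k/mean = 1.78/22.2 = 0.0801.

k ≈ 1.78, β ≈ 0.0801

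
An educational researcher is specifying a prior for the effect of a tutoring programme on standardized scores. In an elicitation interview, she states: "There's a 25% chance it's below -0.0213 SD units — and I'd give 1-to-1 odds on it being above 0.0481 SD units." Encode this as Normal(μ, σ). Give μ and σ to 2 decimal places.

For Normal(μ,σ), the p-quantile is μ + z_p·σ. Here z_{0.25} = -0.6745, z_{0.5} = 0.
So -0.0213 = μ − 0.6745σ and 0.0481 = μ + 0σ.
Subtracting: σ = (0.0481 − -0.0213)/(0 − (-0.6745)) = 0.10.
Then μ = -0.0213 − (-0.6745)·0.10 = 0.05.

μ = 0.05, σ = 0.10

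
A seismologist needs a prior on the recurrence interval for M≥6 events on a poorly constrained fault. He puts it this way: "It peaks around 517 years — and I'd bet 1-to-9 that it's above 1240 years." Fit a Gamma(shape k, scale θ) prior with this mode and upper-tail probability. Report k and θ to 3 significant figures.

k ≈ 3.51, θ ≈ 206

Gamma(k,θ) with k>1 has mode (k−1)θ, so θ = 517/(k−1).
Need P(X < 1240) = 0.9 with θ tied to k this way. Start at k = 2, θ = 517: P(X<1240) ≈ 0.691.
Too low — raise k to concentrate. Iterating converges to k ≈ 3.51.
Then θ = 517/(3.51−1) ≈ 206.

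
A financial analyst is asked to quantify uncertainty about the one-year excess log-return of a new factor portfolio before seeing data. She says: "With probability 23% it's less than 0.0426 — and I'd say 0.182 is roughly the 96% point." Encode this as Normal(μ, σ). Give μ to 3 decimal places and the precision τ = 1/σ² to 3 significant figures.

μ = 0.084, τ = 319

The p-quantile of Normal(μ,σ) is μ + z_p·σ, with z_{0.23} = -0.7388 and z_{0.96} = 1.751.
Eliminate σ: μ = (z₂·x₁ − z₁·x₂)/(z₂ − z₁) = (1.751·0.0426 − (-0.7388)·0.182)/2.49 = 0.084.
Then σ = (x₂ − x₁)/(z₂ − z₁) = (0.182 − 0.0426)/2.49 = 0.056.
Precision τ = 1/σ² = 1/0.05599² = 319.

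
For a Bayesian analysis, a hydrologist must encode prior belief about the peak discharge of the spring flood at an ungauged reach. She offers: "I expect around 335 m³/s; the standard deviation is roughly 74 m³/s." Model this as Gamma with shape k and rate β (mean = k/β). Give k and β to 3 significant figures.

For Gamma(k, rate β): mean = k/β, variance = k/β², so CV = 1/√k.
CV = SD/mean = 74/335 = 0.2209, hence k = 1/CV² = 20.5.
Then β = k/mean = 20.5/335 = 0.0612.

k ≈ 20.5, β ≈ 0.0612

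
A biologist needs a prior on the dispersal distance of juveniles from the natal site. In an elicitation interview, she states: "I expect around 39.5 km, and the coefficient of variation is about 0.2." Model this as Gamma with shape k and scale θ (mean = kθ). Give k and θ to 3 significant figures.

k ≈ 25, θ ≈ 1.58

For Gamma(k, scale θ): mean = kθ, variance = kθ², so CV = 1/√k.
CV = 0.2, hence k = 1/CV² = 25.
Then θ = mean/k = 39.5/25 = 1.58.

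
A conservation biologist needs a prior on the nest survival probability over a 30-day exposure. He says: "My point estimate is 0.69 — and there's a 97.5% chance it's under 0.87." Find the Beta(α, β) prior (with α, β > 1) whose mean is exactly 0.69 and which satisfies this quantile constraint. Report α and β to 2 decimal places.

α ≈ 13.24, β ≈ 5.95

With mean 0.69 fixed, write α = 0.69s, β = 0.31s where s = α+β.
Need P(θ < 0.87) = 0.975 under Beta(0.69s, 0.31s). Normal approximation: (q−m)/√(m(1−m)/s) ≈ z_{0.975} = 1.96, so s ≈ 0.69·0.31·(1.96)²/(0.87−0.69)² = 25.4.
At s = 25.4: P(θ<0.87) ≈ 0.989. Adjusting to match 0.975 gives s ≈ 19.20.
So α = 0.69·19.20 ≈ 13.24, β = 0.31·19.20 ≈ 5.95.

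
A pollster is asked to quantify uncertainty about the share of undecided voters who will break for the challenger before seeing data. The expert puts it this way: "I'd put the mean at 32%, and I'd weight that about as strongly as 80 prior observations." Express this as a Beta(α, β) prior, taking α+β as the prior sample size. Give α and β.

α = 25.6, β = 54.4

Under the effective-sample-size interpretation, Beta(α, β) has prior mean α/(α+β) and prior sample size α+β.
So α+β = 80 and α/(α+β) = 0.32, giving α = 0.32·80 = 25.6 and β = 80 − 25.6 = 54.4.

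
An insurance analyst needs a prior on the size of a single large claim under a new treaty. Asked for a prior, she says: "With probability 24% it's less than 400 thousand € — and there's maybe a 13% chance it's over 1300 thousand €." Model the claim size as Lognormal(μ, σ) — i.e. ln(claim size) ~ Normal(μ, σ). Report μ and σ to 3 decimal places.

μ ≈ 6.446, σ ≈ 0.643

If T ~ Lognormal(μ,σ) then ln T ~ Normal(μ,σ), so the p-quantile of ln T is μ + z_p·σ.
ln(400) = 5.991 and ln(1300) = 7.17; z_{0.24} = -0.7063, z_{0.87} = 1.126.
σ = (7.17 − 5.991)/(1.126 − (-0.7063)) = 0.643.
μ = 5.991 − (-0.7063)·0.643 = 6.446.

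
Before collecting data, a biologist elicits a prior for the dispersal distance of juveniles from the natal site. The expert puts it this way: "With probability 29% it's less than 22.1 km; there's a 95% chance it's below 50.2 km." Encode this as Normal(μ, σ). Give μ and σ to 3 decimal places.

μ = 29.174, σ = 12.783

The p-quantile of Normal(μ,σ) is μ + z_p·σ, with z_{0.29} = -0.5534 and z_{0.95} = 1.645.
Eliminate σ: μ = (z₂·x₁ − z₁·x₂)/(z₂ − z₁) = (1.645·22.1 − (-0.5534)·50.2)/2.198 = 29.174.
Then σ = (x₂ − x₁)/(z₂ − z₁) = (50.2 − 22.1)/2.198 = 12.783.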